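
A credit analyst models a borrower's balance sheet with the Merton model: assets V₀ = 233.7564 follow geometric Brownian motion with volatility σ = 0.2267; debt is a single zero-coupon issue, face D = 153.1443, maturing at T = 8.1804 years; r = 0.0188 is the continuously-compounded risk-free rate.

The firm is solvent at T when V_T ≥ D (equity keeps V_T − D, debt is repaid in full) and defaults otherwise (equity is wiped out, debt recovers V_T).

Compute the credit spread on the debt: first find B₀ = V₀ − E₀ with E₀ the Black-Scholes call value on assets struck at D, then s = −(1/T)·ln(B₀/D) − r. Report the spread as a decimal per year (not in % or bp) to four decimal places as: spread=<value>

spread=0.0110

d₁ = [ln(V₀/D) + (r + σ²/2)T] / (σ√T)
   = [ln(233.7564/153.1443) + (0.0188 + 0.5·0.2267²)·8.1804] / (0.2267·√8.1804)
   = [0.422899 + 0.363999] / 0.648394 = 1.213611
d₂ = d₁ − σ√T = 1.213611 − 0.648394 = 0.565217
N(d₁) = 0.887552,  N(d₂) = 0.714037,  e^(−rT) = 0.857451
E₀ = V₀·N(d₁) − D·e^(−rT)·N(d₂)
   = 233.7564·0.887552 − 153.1443·0.857451·0.714037 = 113.708085
B₀ = V₀ − E₀ = 233.7564 − 113.708085 = 120.048315
spread = −(1/T)·ln(B₀/D) − r = −(1/8.1804)·ln(120.048315/153.1443) − 0.0188 = 0.01096460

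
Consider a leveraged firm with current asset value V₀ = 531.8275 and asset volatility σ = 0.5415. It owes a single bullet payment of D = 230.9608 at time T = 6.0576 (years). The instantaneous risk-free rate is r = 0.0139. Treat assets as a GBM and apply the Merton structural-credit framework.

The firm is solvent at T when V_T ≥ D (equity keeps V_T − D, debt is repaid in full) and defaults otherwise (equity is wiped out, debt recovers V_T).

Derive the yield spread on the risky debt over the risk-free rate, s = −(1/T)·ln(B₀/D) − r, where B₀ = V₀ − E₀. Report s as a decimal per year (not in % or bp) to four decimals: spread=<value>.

spread=0.0523

d₁ = [ln(V₀/D) + (r + σ²/2)T] / (σ√T)
   = [ln(531.8275/230.9608) + (0.0139 + 0.5·0.5415²)·6.0576] / (0.5415·√6.0576)
   = [0.834071 + 0.972312] / 1.332750 = 1.355380
d₂ = d₁ − σ√T = 1.355380 − 1.332750 = 0.022630
N(d₁) = 0.912352,  N(d₂) = 0.509027,  e^(−rT) = 0.919247
E₀ = V₀·N(d₁) − D·e^(−rT)·N(d₂)
   = 531.8275·0.912352 − 230.9608·0.919247·0.509027 = 377.142190
B₀ = V₀ − E₀ = 531.8275 − 377.142190 = 154.685310
spread = −(1/T)·ln(B₀/D) − r = −(1/6.0576)·ln(154.685310/230.9608) − 0.0139 = 0.05227393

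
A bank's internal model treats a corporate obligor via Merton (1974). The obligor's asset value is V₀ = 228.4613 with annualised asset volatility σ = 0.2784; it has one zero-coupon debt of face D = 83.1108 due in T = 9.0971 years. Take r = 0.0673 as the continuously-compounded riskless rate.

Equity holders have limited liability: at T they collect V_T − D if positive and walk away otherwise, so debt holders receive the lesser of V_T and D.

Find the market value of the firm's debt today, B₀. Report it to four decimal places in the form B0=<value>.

B0=44.2515

d₁ = [ln(V₀/D) + (r + σ²/2)T] / (σ√T)
   = [ln(228.4613/83.1108) + (0.0673 + 0.5·0.2784²)·9.0971] / (0.2784·√9.0971)
   = [1.011192 + 0.964777] / 0.839693 = 2.353204
d₂ = d₁ − σ√T = 2.353204 − 0.839693 = 1.513510
N(d₁) = 0.990694,  N(d₂) = 0.934925,  e^(−rT) = 0.542138
E₀ = V₀·N(d₁) − D·e^(−rT)·N(d₂)
   = 228.4613·0.990694 − 83.1108·0.542138·0.934925 = 184.209792
B₀ = V₀ − E₀ = 228.4613 − 184.209792 = 44.251508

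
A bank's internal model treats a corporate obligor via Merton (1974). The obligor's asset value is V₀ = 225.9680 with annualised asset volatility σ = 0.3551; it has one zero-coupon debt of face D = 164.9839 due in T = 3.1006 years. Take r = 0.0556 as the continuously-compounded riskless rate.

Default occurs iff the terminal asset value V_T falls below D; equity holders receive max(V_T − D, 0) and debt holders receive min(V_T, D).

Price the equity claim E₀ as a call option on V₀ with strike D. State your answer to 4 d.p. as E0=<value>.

E0=100.5411

d₁ = [ln(V₀/D) + (r + σ²/2)T] / (σ√T)
   = [ln(225.9680/164.9839) + (0.0556 + 0.5·0.3551²)·3.1006] / (0.3551·√3.1006)
   = [0.314546 + 0.367880] / 0.625279 = 1.091394
d₂ = d₁ − σ√T = 1.091394 − 0.625279 = 0.466116
N(d₁) = 0.862450,  N(d₂) = 0.679434,  e^(−rT) = 0.841648
E₀ = V₀·N(d₁) − D·e^(−rT)·N(d₂)
   = 225.9680·0.862450 − 164.9839·0.841648·0.679434 = 100.541112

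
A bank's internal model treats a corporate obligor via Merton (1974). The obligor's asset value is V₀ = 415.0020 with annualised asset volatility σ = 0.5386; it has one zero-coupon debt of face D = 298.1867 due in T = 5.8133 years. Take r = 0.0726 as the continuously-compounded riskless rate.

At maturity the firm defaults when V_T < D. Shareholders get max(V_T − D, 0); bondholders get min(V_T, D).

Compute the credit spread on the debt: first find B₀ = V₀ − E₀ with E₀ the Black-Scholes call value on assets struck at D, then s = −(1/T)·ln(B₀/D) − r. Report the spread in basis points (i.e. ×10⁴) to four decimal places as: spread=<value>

spread=601.9249

d₁ = [ln(V₀/D) + (r + σ²/2)T] / (σ√T)
   = [ln(415.0020/298.1867) + (0.0726 + 0.5·0.5386²)·5.8133] / (0.5386·√5.8133)
   = [0.330564 + 1.265236] / 1.298607 = 1.228855
d₂ = d₁ − σ√T = 1.228855 − 1.298607 = -0.069752
N(d₁) = 0.890437,  N(d₂) = 0.472195,  e^(−rT) = 0.655704
E₀ = V₀·N(d₁) − D·e^(−rT)·N(d₂)
   = 415.0020·0.890437 − 298.1867·0.655704·0.472195 = 277.208359
B₀ = V₀ − E₀ = 415.0020 − 277.208359 = 137.793641
spread = −(1/T)·ln(B₀/D) − r = −(1/5.8133)·ln(137.793641/298.1867) − 0.0726 = 0.06019249
in basis points: 0.06019249 × 10⁴ = 601.9249 bp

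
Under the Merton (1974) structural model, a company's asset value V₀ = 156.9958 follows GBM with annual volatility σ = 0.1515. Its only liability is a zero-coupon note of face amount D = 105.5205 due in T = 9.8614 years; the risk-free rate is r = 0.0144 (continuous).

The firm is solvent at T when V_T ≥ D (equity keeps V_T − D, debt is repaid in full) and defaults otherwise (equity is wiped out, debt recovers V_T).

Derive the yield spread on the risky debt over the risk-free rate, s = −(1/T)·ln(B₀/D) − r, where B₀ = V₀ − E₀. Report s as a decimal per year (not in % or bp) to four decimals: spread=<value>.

d₁ = [ln(V₀/D) + (r + σ²/2)T] / (σ√T)
   = [ln(156.9958/105.5205) + (0.0144 + 0.5·0.1515²)·9.8614] / (0.1515·√9.8614)
   = [0.397314 + 0.255175] / 0.475753 = 1.371485
d₂ = d₁ − σ√T = 1.371485 − 0.475753 = 0.895731
N(d₁) = 0.914888,  N(d₂) = 0.814802,  e^(−rT) = 0.867618
E₀ = V₀·N(d₁) − D·e^(−rT)·N(d₂)
   = 156.9958·0.914888 − 105.5205·0.867618·0.814802 = 69.037291
B₀ = V₀ − E₀ = 156.9958 − 69.037291 = 87.958509
spread = −(1/T)·ln(B₀/D) − r = −(1/9.8614)·ln(87.958509/105.5205) − 0.0144 = 0.00405986

spread=0.0041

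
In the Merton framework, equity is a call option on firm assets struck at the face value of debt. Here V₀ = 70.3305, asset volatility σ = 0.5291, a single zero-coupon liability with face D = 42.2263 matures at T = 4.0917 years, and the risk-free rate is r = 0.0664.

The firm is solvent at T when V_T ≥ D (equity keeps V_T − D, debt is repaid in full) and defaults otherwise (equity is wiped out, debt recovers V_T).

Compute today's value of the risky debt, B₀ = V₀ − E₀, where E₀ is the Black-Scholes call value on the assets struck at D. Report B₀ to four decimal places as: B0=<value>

d₁ = [ln(V₀/D) + (r + σ²/2)T] / (σ√T)
   = [ln(70.3305/42.2263) + (0.0664 + 0.5·0.5291²)·4.0917] / (0.5291·√4.0917)
   = [0.510162 + 0.844418] / 1.070261 = 1.265654
d₂ = d₁ − σ√T = 1.265654 − 1.070261 = 0.195393
N(d₁) = 0.897182,  N(d₂) = 0.577458,  e^(−rT) = 0.762091
E₀ = V₀·N(d₁) − D·e^(−rT)·N(d₂)
   = 70.3305·0.897182 − 42.2263·0.762091·0.577458 = 44.516474
B₀ = V₀ − E₀ = 70.3305 − 44.516474 = 25.814026

B0=25.8140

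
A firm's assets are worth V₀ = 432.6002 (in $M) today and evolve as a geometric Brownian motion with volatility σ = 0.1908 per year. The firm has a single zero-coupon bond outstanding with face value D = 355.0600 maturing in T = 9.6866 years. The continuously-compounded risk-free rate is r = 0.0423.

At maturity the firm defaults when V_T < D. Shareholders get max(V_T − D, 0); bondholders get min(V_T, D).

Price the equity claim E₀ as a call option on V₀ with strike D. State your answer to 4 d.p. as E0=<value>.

d₁ = [ln(V₀/D) + (r + σ²/2)T] / (σ√T)
   = [ln(432.6002/355.0600) + (0.0423 + 0.5·0.1908²)·9.6866] / (0.1908·√9.6866)
   = [0.197527 + 0.586062] / 0.593833 = 1.319545
d₂ = d₁ − σ√T = 1.319545 − 0.593833 = 0.725713
N(d₁) = 0.906507,  N(d₂) = 0.765992,  e^(−rT) = 0.663821
E₀ = V₀·N(d₁) − D·e^(−rT)·N(d₂)
   = 432.6002·0.906507 − 355.0600·0.663821·0.765992 = 211.613404

E0=211.6134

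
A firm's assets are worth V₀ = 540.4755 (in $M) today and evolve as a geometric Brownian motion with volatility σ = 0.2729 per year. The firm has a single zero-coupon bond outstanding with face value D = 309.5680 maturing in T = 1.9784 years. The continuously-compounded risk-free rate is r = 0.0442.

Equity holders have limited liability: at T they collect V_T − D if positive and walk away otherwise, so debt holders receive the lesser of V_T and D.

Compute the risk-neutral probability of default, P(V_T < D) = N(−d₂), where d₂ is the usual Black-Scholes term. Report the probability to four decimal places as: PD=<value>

PD=0.0684

d₁ = [ln(V₀/D) + (r + σ²/2)T] / (σ√T)
   = [ln(540.4755/309.5680) + (0.0442 + 0.5·0.2729²)·1.9784] / (0.2729·√1.9784)
   = [0.557272 + 0.161115] / 0.383849 = 1.871534
d₂ = d₁ − σ√T = 1.871534 − 0.383849 = 1.487685
risk-neutral PD = N(−d₂) = N(-1.487685) = 0.068417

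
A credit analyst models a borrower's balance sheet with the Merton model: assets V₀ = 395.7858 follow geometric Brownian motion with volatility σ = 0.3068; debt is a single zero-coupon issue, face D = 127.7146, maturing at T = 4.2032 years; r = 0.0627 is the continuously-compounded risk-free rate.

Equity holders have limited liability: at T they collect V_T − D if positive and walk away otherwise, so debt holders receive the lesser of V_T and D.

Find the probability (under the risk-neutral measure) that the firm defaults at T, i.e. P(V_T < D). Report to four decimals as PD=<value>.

PD=0.0285

d₁ = [ln(V₀/D) + (r + σ²/2)T] / (σ√T)
   = [ln(395.7858/127.7146) + (0.0627 + 0.5·0.3068²)·4.2032] / (0.3068·√4.2032)
   = [1.131075 + 0.461356] / 0.628992 = 2.531718
d₂ = d₁ − σ√T = 2.531718 − 0.628992 = 1.902726
risk-neutral PD = N(−d₂) = N(-1.902726) = 0.028538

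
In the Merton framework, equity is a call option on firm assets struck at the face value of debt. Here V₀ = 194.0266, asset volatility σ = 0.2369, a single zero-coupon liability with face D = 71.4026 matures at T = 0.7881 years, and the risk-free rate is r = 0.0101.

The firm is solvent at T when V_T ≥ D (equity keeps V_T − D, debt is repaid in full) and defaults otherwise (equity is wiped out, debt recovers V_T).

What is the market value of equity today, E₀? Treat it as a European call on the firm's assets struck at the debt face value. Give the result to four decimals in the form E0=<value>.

E0=123.1901

d₁ = [ln(V₀/D) + (r + σ²/2)T] / (σ√T)
   = [ln(194.0266/71.4026) + (0.0101 + 0.5·0.2369²)·0.7881] / (0.2369·√0.7881)
   = [0.999661 + 0.030075] / 0.210308 = 4.896322
d₂ = d₁ − σ√T = 4.896322 − 0.210308 = 4.686014
N(d₁) = 1.000000,  N(d₂) = 0.999999,  e^(−rT) = 0.992072
E₀ = V₀·N(d₁) − D·e^(−rT)·N(d₂)
   = 194.0266·1.000000 − 71.4026·0.992072·0.999999 = 123.190099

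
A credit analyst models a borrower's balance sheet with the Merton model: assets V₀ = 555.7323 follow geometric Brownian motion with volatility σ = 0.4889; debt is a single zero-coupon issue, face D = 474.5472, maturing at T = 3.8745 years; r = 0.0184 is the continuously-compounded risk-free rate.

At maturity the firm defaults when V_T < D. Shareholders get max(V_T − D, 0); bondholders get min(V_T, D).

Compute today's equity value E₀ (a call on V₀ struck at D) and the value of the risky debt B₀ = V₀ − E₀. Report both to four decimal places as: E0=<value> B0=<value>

d₁ = [ln(V₀/D) + (r + σ²/2)T] / (σ√T)
   = [ln(555.7323/474.5472) + (0.0184 + 0.5·0.4889²)·3.8745] / (0.4889·√3.8745)
   = [0.157926 + 0.534339] / 0.962339 = 0.719356
d₂ = d₁ − σ√T = 0.719356 − 0.962339 = -0.242982
N(d₁) = 0.764039,  N(d₂) = 0.404010,  e^(−rT) = 0.931191
E₀ = V₀·N(d₁) − D·e^(−rT)·N(d₂)
   = 555.7323·0.764039 − 474.5472·0.931191·0.404010 = 246.071857
B₀ = V₀ − E₀ = 555.7323 − 246.071857 = 309.660443

E0=246.0719 B0=309.6604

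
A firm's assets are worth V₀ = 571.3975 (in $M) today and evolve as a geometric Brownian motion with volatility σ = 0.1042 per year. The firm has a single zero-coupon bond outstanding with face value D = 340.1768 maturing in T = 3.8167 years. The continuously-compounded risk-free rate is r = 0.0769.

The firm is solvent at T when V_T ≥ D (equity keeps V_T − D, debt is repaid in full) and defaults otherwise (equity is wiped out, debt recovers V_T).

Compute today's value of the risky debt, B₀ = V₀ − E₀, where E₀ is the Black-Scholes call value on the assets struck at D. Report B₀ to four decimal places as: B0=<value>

d₁ = [ln(V₀/D) + (r + σ²/2)T] / (σ√T)
   = [ln(571.3975/340.1768) + (0.0769 + 0.5·0.1042²)·3.8167] / (0.1042·√3.8167)
   = [0.518620 + 0.314224] / 0.203569 = 4.091212
d₂ = d₁ − σ√T = 4.091212 − 0.203569 = 3.887643
N(d₁) = 0.999979,  N(d₂) = 0.999949,  e^(−rT) = 0.745646
E₀ = V₀·N(d₁) − D·e^(−rT)·N(d₂)
   = 571.3975·0.999979 − 340.1768·0.745646·0.999949 = 317.746584
B₀ = V₀ − E₀ = 571.3975 − 317.746584 = 253.650916

B0=253.6509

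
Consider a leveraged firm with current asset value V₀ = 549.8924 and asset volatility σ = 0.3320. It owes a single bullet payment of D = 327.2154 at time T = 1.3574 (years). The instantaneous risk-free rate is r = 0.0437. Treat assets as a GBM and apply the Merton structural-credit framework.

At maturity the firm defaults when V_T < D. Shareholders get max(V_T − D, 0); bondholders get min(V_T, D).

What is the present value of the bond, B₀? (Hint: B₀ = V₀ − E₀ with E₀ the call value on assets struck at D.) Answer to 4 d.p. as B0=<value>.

B0=303.7159

d₁ = [ln(V₀/D) + (r + σ²/2)T] / (σ√T)
   = [ln(549.8924/327.2154) + (0.0437 + 0.5·0.3320²)·1.3574] / (0.3320·√1.3574)
   = [0.519104 + 0.134127] / 0.386805 = 1.688788
d₂ = d₁ − σ√T = 1.688788 − 0.386805 = 1.301983
N(d₁) = 0.954370,  N(d₂) = 0.903539,  e^(−rT) = 0.942407
E₀ = V₀·N(d₁) − D·e^(−rT)·N(d₂)
   = 549.8924·0.954370 − 327.2154·0.942407·0.903539 = 246.176517
B₀ = V₀ − E₀ = 549.8924 − 246.176517 = 303.715883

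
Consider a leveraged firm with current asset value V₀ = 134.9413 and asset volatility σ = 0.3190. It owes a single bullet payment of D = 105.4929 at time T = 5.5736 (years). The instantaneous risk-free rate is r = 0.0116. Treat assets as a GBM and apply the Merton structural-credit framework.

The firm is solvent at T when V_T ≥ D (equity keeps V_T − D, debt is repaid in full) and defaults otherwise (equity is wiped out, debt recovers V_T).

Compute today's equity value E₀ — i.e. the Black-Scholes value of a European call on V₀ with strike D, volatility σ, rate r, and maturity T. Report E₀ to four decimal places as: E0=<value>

E0=55.0617

d₁ = [ln(V₀/D) + (r + σ²/2)T] / (σ√T)
   = [ln(134.9413/105.4929) + (0.0116 + 0.5·0.3190²)·5.5736] / (0.3190·√5.5736)
   = [0.246196 + 0.348241] / 0.753110 = 0.789310
d₂ = d₁ − σ√T = 0.789310 − 0.753110 = 0.036200
N(d₁) = 0.785035,  N(d₂) = 0.514438,  e^(−rT) = 0.937392
E₀ = V₀·N(d₁) − D·e^(−rT)·N(d₂)
   = 134.9413·0.785035 − 105.4929·0.937392·0.514438 = 55.061696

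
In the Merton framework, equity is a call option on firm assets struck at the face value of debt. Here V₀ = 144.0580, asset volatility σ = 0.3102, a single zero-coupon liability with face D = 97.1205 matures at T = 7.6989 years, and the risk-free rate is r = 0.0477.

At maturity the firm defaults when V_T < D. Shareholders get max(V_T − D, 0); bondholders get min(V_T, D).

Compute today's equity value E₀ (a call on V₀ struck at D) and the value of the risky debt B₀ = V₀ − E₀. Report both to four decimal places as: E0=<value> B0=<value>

d₁ = [ln(V₀/D) + (r + σ²/2)T] / (σ√T)
   = [ln(144.0580/97.1205) + (0.0477 + 0.5·0.3102²)·7.6989] / (0.3102·√7.6989)
   = [0.394264 + 0.737647] / 0.860709 = 1.315092
d₂ = d₁ − σ√T = 1.315092 − 0.860709 = 0.454383
N(d₁) = 0.905760,  N(d₂) = 0.675223,  e^(−rT) = 0.692645
E₀ = V₀·N(d₁) − D·e^(−rT)·N(d₂)
   = 144.0580·0.905760 − 97.1205·0.692645·0.675223 = 85.059732
B₀ = V₀ − E₀ = 144.0580 − 85.059732 = 58.998268

E0=85.0597 B0=58.9983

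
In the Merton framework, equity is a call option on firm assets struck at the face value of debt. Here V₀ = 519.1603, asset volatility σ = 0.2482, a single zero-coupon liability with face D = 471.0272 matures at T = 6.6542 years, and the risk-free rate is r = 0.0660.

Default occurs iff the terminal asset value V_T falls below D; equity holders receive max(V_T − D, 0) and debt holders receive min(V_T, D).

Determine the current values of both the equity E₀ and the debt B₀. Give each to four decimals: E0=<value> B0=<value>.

E0=243.2567 B0=275.9036

d₁ = [ln(V₀/D) + (r + σ²/2)T] / (σ√T)
   = [ln(519.1603/471.0272) + (0.0660 + 0.5·0.2482²)·6.6542] / (0.2482·√6.6542)
   = [0.097297 + 0.644137] / 0.640250 = 1.158038
d₂ = d₁ − σ√T = 1.158038 − 0.640250 = 0.517788
N(d₁) = 0.876576,  N(d₂) = 0.697697,  e^(−rT) = 0.644567
E₀ = V₀·N(d₁) − D·e^(−rT)·N(d₂)
   = 519.1603·0.876576 − 471.0272·0.644567·0.697697 = 243.256714
B₀ = V₀ − E₀ = 519.1603 − 243.256714 = 275.903586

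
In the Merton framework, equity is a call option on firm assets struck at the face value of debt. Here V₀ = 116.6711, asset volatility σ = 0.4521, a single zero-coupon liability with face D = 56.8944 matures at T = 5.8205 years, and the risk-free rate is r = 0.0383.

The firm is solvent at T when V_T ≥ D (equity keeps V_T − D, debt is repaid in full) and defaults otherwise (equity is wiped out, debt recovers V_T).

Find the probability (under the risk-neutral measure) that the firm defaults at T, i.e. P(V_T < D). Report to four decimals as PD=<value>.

PD=0.3755

d₁ = [ln(V₀/D) + (r + σ²/2)T] / (σ√T)
   = [ln(116.6711/56.8944) + (0.0383 + 0.5·0.4521²)·5.8205] / (0.4521·√5.8205)
   = [0.718162 + 0.817764] / 1.090723 = 1.408172
d₂ = d₁ − σ√T = 1.408172 − 1.090723 = 0.317448
risk-neutral PD = N(−d₂) = N(-0.317448) = 0.375452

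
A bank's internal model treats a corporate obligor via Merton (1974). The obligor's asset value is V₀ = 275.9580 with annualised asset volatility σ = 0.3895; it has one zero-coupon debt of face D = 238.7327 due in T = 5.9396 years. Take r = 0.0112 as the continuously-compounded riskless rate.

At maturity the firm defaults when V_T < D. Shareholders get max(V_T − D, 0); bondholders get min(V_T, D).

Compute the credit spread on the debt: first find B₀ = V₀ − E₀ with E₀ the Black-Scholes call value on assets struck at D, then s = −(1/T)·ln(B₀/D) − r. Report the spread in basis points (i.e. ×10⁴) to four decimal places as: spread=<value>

spread=599.2782

d₁ = [ln(V₀/D) + (r + σ²/2)T] / (σ√T)
   = [ln(275.9580/238.7327) + (0.0112 + 0.5·0.3895²)·5.9396] / (0.3895·√5.9396)
   = [0.144904 + 0.517073] / 0.949262 = 0.697359
d₂ = d₁ − σ√T = 0.697359 − 0.949262 = -0.251902
N(d₁) = 0.757211,  N(d₂) = 0.400558,  e^(−rT) = 0.935641
E₀ = V₀·N(d₁) − D·e^(−rT)·N(d₂)
   = 275.9580·0.757211 − 238.7327·0.935641·0.400558 = 119.486529
B₀ = V₀ − E₀ = 275.9580 − 119.486529 = 156.471471
spread = −(1/T)·ln(B₀/D) − r = −(1/5.9396)·ln(156.471471/238.7327) − 0.0112 = 0.05992782
in basis points: 0.05992782 × 10⁴ = 599.2782 bp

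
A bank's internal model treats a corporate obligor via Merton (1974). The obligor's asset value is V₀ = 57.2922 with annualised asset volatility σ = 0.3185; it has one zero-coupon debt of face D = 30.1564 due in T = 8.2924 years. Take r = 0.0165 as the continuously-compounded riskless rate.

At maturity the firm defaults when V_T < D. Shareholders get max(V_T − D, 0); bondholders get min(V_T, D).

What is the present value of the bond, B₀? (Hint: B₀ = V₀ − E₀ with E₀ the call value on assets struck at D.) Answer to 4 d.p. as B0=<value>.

B0=22.6165

d₁ = [ln(V₀/D) + (r + σ²/2)T] / (σ√T)
   = [ln(57.2922/30.1564) + (0.0165 + 0.5·0.3185²)·8.2924] / (0.3185·√8.2924)
   = [0.641767 + 0.557424] / 0.917169 = 1.307492
d₂ = d₁ − σ√T = 1.307492 − 0.917169 = 0.390323
N(d₁) = 0.904477,  N(d₂) = 0.651851,  e^(−rT) = 0.872123
E₀ = V₀·N(d₁) − D·e^(−rT)·N(d₂)
   = 57.2922·0.904477 − 30.1564·0.872123·0.651851 = 34.675743
B₀ = V₀ − E₀ = 57.2922 − 34.675743 = 22.616457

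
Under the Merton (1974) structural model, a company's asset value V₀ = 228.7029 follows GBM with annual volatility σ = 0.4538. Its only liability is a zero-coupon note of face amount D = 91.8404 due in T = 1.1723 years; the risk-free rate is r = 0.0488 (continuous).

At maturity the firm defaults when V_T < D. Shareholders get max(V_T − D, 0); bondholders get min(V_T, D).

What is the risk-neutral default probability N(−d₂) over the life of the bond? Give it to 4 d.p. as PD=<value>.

PD=0.0420

d₁ = [ln(V₀/D) + (r + σ²/2)T] / (σ√T)
   = [ln(228.7029/91.8404) + (0.0488 + 0.5·0.4538²)·1.1723] / (0.4538·√1.1723)
   = [0.912371 + 0.177917] / 0.491342 = 2.219001
d₂ = d₁ − σ√T = 2.219001 − 0.491342 = 1.727659
risk-neutral PD = N(−d₂) = N(-1.727659) = 0.042025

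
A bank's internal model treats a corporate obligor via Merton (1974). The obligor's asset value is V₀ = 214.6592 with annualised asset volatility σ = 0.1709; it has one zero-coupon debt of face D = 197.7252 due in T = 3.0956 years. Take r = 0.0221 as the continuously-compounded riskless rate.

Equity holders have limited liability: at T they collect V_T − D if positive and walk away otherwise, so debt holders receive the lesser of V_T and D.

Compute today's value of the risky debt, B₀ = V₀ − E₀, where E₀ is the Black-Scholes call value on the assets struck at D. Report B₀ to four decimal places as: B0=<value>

d₁ = [ln(V₀/D) + (r + σ²/2)T] / (σ√T)
   = [ln(214.6592/197.7252) + (0.0221 + 0.5·0.1709²)·3.0956] / (0.1709·√3.0956)
   = [0.082173 + 0.113619] / 0.300687 = 0.651151
d₂ = d₁ − σ√T = 0.651151 − 0.300687 = 0.350464
N(d₁) = 0.742525,  N(d₂) = 0.637005,  e^(−rT) = 0.933875
E₀ = V₀·N(d₁) − D·e^(−rT)·N(d₂)
   = 214.6592·0.742525 − 197.7252·0.933875·0.637005 = 41.766606
B₀ = V₀ − E₀ = 214.6592 − 41.766606 = 172.892594

B0=172.8926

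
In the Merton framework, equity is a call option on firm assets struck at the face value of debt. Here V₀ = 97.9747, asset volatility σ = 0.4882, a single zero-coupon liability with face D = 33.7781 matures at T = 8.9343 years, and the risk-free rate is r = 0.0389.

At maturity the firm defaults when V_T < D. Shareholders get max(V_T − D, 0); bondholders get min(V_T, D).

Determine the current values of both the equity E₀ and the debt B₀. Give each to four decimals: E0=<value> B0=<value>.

E0=79.4078 B0=18.5669

d₁ = [ln(V₀/D) + (r + σ²/2)T] / (σ√T)
   = [ln(97.9747/33.7781) + (0.0389 + 0.5·0.4882²)·8.9343] / (0.4882·√8.9343)
   = [1.064897 + 1.412241] / 1.459244 = 1.697548
d₂ = d₁ − σ√T = 1.697548 − 1.459244 = 0.238304
N(d₁) = 0.955203,  N(d₂) = 0.594177,  e^(−rT) = 0.706421
E₀ = V₀·N(d₁) − D·e^(−rT)·N(d₂)
   = 97.9747·0.955203 − 33.7781·0.706421·0.594177 = 79.407783
B₀ = V₀ − E₀ = 97.9747 − 79.407783 = 18.566917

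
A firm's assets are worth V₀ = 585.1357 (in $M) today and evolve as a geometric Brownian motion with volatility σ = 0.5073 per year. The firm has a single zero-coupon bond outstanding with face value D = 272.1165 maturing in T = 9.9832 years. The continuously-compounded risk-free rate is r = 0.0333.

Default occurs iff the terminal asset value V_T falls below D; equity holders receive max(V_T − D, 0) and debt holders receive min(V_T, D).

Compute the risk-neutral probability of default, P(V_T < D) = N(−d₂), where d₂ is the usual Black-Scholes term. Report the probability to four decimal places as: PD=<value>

PD=0.5463

d₁ = [ln(V₀/D) + (r + σ²/2)T] / (σ√T)
   = [ln(585.1357/272.1165) + (0.0333 + 0.5·0.5073²)·9.9832] / (0.5073·√9.9832)
   = [0.765614 + 1.617045] / 1.602875 = 1.486490
d₂ = d₁ − σ√T = 1.486490 − 1.602875 = -0.116385
risk-neutral PD = N(−d₂) = N(0.116385) = 0.546326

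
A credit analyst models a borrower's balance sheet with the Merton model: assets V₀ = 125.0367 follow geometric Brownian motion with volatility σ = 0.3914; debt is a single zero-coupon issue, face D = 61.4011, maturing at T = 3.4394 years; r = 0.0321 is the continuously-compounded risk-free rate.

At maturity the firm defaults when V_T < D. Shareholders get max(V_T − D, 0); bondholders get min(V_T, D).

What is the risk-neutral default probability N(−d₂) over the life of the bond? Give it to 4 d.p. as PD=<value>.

PD=0.2210

d₁ = [ln(V₀/D) + (r + σ²/2)T] / (σ√T)
   = [ln(125.0367/61.4011) + (0.0321 + 0.5·0.3914²)·3.4394] / (0.3914·√3.4394)
   = [0.711180 + 0.373852] / 0.725876 = 1.494791
d₂ = d₁ − σ√T = 1.494791 − 0.725876 = 0.768915
risk-neutral PD = N(−d₂) = N(-0.768915) = 0.220972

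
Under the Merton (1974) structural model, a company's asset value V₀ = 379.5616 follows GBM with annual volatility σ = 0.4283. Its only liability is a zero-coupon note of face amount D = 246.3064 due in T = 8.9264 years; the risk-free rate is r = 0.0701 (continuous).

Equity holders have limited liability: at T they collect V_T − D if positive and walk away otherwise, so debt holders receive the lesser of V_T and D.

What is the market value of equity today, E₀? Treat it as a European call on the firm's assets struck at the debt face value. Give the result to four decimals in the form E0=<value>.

d₁ = [ln(V₀/D) + (r + σ²/2)T] / (σ√T)
   = [ln(379.5616/246.3064) + (0.0701 + 0.5·0.4283²)·8.9264] / (0.4283·√8.9264)
   = [0.432441 + 1.444474] / 1.279635 = 1.466757
d₂ = d₁ − σ√T = 1.466757 − 1.279635 = 0.187122
N(d₁) = 0.928779,  N(d₂) = 0.574217,  e^(−rT) = 0.534865
E₀ = V₀·N(d₁) − D·e^(−rT)·N(d₂)
   = 379.5616·0.928779 − 246.3064·0.534865·0.574217 = 276.881011

E0=276.8810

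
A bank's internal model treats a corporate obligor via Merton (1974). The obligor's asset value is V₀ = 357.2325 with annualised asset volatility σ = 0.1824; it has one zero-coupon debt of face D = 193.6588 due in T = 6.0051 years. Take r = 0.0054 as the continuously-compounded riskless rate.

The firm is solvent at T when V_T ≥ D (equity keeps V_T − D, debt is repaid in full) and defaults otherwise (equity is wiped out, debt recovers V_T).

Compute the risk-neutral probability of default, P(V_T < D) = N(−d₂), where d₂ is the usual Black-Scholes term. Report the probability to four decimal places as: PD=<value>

PD=0.1114

d₁ = [ln(V₀/D) + (r + σ²/2)T] / (σ√T)
   = [ln(357.2325/193.6588) + (0.0054 + 0.5·0.1824²)·6.0051] / (0.1824·√6.0051)
   = [0.612289 + 0.132322] / 0.446977 = 1.665882
d₂ = d₁ − σ√T = 1.665882 − 0.446977 = 1.218905
risk-neutral PD = N(−d₂) = N(-1.218905) = 0.111440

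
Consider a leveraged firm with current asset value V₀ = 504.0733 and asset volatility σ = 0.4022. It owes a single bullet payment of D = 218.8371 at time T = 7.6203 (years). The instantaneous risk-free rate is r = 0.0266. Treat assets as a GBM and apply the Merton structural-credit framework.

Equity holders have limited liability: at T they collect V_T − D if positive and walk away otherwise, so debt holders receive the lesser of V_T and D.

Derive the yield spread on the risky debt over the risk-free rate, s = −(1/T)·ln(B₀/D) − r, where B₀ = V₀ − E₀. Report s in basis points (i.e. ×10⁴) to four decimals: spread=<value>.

spread=228.6884

d₁ = [ln(V₀/D) + (r + σ²/2)T] / (σ√T)
   = [ln(504.0733/218.8371) + (0.0266 + 0.5·0.4022²)·7.6203] / (0.4022·√7.6203)
   = [0.834394 + 0.819048] / 1.110269 = 1.489227
d₂ = d₁ − σ√T = 1.489227 − 1.110269 = 0.378958
N(d₁) = 0.931786,  N(d₂) = 0.647641,  e^(−rT) = 0.816523
E₀ = V₀·N(d₁) − D·e^(−rT)·N(d₂)
   = 504.0733·0.931786 − 218.8371·0.816523·0.647641 = 353.964521
B₀ = V₀ − E₀ = 504.0733 − 353.964521 = 150.108779
spread = −(1/T)·ln(B₀/D) − r = −(1/7.6203)·ln(150.108779/218.8371) − 0.0266 = 0.02286884
in basis points: 0.02286884 × 10⁴ = 228.6884 bp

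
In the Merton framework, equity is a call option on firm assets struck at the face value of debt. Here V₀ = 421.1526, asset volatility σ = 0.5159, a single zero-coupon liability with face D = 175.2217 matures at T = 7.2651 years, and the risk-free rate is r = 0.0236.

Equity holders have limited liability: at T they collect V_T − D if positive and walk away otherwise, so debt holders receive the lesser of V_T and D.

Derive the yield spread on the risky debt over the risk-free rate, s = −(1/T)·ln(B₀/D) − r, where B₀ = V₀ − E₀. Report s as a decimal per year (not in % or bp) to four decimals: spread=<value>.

d₁ = [ln(V₀/D) + (r + σ²/2)T] / (σ√T)
   = [ln(421.1526/175.2217) + (0.0236 + 0.5·0.5159²)·7.2651] / (0.5159·√7.2651)
   = [0.876943 + 1.138270] / 1.390549 = 1.449221
d₂ = d₁ − σ√T = 1.449221 − 1.390549 = 0.058672
N(d₁) = 0.926362,  N(d₂) = 0.523393,  e^(−rT) = 0.842437
E₀ = V₀·N(d₁) − D·e^(−rT)·N(d₂)
   = 421.1526·0.926362 − 175.2217·0.842437·0.523393 = 312.880008
B₀ = V₀ − E₀ = 421.1526 − 312.880008 = 108.272592
spread = −(1/T)·ln(B₀/D) − r = −(1/7.2651)·ln(108.272592/175.2217) − 0.0236 = 0.04266199

spread=0.0427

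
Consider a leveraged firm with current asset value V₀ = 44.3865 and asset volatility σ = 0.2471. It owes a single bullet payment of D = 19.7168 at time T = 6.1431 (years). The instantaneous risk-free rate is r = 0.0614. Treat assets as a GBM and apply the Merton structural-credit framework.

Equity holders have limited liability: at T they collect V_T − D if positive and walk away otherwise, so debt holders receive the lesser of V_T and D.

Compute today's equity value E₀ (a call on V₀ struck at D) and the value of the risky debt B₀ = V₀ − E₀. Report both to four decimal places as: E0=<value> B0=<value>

E0=31.0087 B0=13.3778

d₁ = [ln(V₀/D) + (r + σ²/2)T] / (σ√T)
   = [ln(44.3865/19.7168) + (0.0614 + 0.5·0.2471²)·6.1431] / (0.2471·√6.1431)
   = [0.811464 + 0.564730] / 0.612444 = 2.247053
d₂ = d₁ − σ√T = 2.247053 − 0.612444 = 1.634609
N(d₁) = 0.987682,  N(d₂) = 0.948934,  e^(−rT) = 0.685788
E₀ = V₀·N(d₁) − D·e^(−rT)·N(d₂)
   = 44.3865·0.987682 − 19.7168·0.685788·0.948934 = 31.008668
B₀ = V₀ − E₀ = 44.3865 − 31.008668 = 13.377832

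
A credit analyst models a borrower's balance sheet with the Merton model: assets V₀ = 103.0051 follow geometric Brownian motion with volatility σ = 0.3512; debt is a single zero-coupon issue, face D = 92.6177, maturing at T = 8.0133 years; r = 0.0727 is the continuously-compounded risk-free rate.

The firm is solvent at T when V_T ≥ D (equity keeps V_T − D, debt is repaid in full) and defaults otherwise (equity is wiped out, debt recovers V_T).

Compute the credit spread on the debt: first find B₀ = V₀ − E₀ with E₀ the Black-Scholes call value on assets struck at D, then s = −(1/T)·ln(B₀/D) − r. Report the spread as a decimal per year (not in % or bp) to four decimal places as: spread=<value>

spread=0.0262

d₁ = [ln(V₀/D) + (r + σ²/2)T] / (σ√T)
   = [ln(103.0051/92.6177) + (0.0727 + 0.5·0.3512²)·8.0133] / (0.3512·√8.0133)
   = [0.106298 + 1.076753] / 0.994169 = 1.189990
d₂ = d₁ − σ√T = 1.189990 − 0.994169 = 0.195821
N(d₁) = 0.882975,  N(d₂) = 0.577625,  e^(−rT) = 0.558463
E₀ = V₀·N(d₁) − D·e^(−rT)·N(d₂)
   = 103.0051·0.882975 − 92.6177·0.558463·0.577625 = 61.074098
B₀ = V₀ − E₀ = 103.0051 − 61.074098 = 41.931002
spread = −(1/T)·ln(B₀/D) − r = −(1/8.0133)·ln(41.931002/92.6177) − 0.0727 = 0.02619244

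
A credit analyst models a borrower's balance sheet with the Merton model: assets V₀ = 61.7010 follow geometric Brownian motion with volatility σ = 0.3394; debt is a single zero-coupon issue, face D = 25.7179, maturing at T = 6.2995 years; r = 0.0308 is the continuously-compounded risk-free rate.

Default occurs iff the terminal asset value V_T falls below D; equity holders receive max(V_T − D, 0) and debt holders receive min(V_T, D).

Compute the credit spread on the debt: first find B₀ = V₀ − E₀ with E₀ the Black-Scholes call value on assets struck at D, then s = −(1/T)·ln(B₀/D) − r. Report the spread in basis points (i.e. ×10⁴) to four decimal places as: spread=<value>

spread=112.4852

d₁ = [ln(V₀/D) + (r + σ²/2)T] / (σ√T)
   = [ln(61.7010/25.7179) + (0.0308 + 0.5·0.3394²)·6.2995] / (0.3394·√6.2995)
   = [0.875113 + 0.556852] / 0.851853 = 1.680999
d₂ = d₁ − σ√T = 1.680999 − 0.851853 = 0.829145
N(d₁) = 0.953618,  N(d₂) = 0.796489,  e^(−rT) = 0.823638
E₀ = V₀·N(d₁) − D·e^(−rT)·N(d₂)
   = 61.7010·0.953618 − 25.7179·0.823638·0.796489 = 41.967799
B₀ = V₀ − E₀ = 61.7010 − 41.967799 = 19.733201
spread = −(1/T)·ln(B₀/D) − r = −(1/6.2995)·ln(19.733201/25.7179) − 0.0308 = 0.01124852
in basis points: 0.01124852 × 10⁴ = 112.4852 bp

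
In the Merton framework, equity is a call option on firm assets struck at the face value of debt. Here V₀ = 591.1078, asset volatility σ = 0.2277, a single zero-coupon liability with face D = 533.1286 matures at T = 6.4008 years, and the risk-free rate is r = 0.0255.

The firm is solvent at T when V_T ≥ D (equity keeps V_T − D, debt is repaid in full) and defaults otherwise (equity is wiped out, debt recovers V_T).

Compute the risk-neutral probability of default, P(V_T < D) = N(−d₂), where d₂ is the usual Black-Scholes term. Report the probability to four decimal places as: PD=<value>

d₁ = [ln(V₀/D) + (r + σ²/2)T] / (σ√T)
   = [ln(591.1078/533.1286) + (0.0255 + 0.5·0.2277²)·6.4008] / (0.2277·√6.4008)
   = [0.103236 + 0.329152] / 0.576076 = 0.750574
d₂ = d₁ − σ√T = 0.750574 − 0.576076 = 0.174498
risk-neutral PD = N(−d₂) = N(-0.174498) = 0.430737

PD=0.4307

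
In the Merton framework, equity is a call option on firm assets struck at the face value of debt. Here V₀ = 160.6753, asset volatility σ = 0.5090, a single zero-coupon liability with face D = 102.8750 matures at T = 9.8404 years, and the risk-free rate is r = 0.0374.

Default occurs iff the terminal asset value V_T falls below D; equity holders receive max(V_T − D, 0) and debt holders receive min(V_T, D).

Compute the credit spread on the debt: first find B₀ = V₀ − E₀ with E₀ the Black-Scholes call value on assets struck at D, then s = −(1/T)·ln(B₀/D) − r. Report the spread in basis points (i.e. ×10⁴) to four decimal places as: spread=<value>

d₁ = [ln(V₀/D) + (r + σ²/2)T] / (σ√T)
   = [ln(160.6753/102.8750) + (0.0374 + 0.5·0.5090²)·9.8404] / (0.5090·√9.8404)
   = [0.445871 + 1.642761] / 1.596703 = 1.308091
d₂ = d₁ − σ√T = 1.308091 − 1.596703 = -0.288613
N(d₁) = 0.904579,  N(d₂) = 0.386439,  e^(−rT) = 0.692096
E₀ = V₀·N(d₁) − D·e^(−rT)·N(d₂)
   = 160.6753·0.904579 − 102.8750·0.692096·0.386439 = 117.829251
B₀ = V₀ − E₀ = 160.6753 − 117.829251 = 42.846049
spread = −(1/T)·ln(B₀/D) − r = −(1/9.8404)·ln(42.846049/102.8750) − 0.0374 = 0.05161073
in basis points: 0.05161073 × 10⁴ = 516.1073 bp

spread=516.1073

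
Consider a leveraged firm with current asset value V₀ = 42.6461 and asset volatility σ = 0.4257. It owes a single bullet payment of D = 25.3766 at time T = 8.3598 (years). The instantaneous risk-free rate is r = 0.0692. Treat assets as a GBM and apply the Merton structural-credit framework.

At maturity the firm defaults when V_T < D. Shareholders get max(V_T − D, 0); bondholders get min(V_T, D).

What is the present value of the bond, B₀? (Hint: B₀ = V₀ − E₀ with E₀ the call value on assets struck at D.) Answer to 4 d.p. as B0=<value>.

d₁ = [ln(V₀/D) + (r + σ²/2)T] / (σ√T)
   = [ln(42.6461/25.3766) + (0.0692 + 0.5·0.4257²)·8.3598] / (0.4257·√8.3598)
   = [0.519108 + 1.335982] / 1.230840 = 1.507174
d₂ = d₁ − σ√T = 1.507174 − 1.230840 = 0.276334
N(d₁) = 0.934117,  N(d₂) = 0.608854,  e^(−rT) = 0.560740
E₀ = V₀·N(d₁) − D·e^(−rT)·N(d₂)
   = 42.6461·0.934117 − 25.3766·0.560740·0.608854 = 31.172650
B₀ = V₀ − E₀ = 42.6461 − 31.172650 = 11.473450

B0=11.4735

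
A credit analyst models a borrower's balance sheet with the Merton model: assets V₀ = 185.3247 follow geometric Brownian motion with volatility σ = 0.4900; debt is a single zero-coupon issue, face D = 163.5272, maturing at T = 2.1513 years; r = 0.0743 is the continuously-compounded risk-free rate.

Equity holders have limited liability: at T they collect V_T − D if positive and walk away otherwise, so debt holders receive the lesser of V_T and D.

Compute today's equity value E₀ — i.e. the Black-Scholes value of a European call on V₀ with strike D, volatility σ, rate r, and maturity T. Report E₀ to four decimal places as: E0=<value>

E0=71.9002

d₁ = [ln(V₀/D) + (r + σ²/2)T] / (σ√T)
   = [ln(185.3247/163.5272) + (0.0743 + 0.5·0.4900²)·2.1513] / (0.4900·√2.1513)
   = [0.125130 + 0.418105] / 0.718698 = 0.755860
d₂ = d₁ − σ√T = 0.755860 − 0.718698 = 0.037162
N(d₁) = 0.775133,  N(d₂) = 0.514822,  e^(−rT) = 0.852279
E₀ = V₀·N(d₁) − D·e^(−rT)·N(d₂)
   = 185.3247·0.775133 − 163.5272·0.852279·0.514822 = 71.900236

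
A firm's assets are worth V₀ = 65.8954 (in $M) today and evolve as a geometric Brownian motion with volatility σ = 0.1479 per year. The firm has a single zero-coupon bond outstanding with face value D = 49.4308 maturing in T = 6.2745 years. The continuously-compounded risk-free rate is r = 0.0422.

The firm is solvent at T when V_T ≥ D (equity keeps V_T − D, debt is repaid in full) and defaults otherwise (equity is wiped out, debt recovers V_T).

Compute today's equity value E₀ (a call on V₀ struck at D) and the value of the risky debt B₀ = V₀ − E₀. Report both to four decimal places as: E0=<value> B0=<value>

E0=28.5112 B0=37.3842

d₁ = [ln(V₀/D) + (r + σ²/2)T] / (σ√T)
   = [ln(65.8954/49.4308) + (0.0422 + 0.5·0.1479²)·6.2745] / (0.1479·√6.2745)
   = [0.287495 + 0.333409] / 0.370474 = 1.675973
d₂ = d₁ − σ√T = 1.675973 − 0.370474 = 1.305499
N(d₁) = 0.953128,  N(d₂) = 0.904138,  e^(−rT) = 0.767372
E₀ = V₀·N(d₁) − D·e^(−rT)·N(d₂)
   = 65.8954·0.953128 − 49.4308·0.767372·0.904138 = 28.511167
B₀ = V₀ − E₀ = 65.8954 − 28.511167 = 37.384233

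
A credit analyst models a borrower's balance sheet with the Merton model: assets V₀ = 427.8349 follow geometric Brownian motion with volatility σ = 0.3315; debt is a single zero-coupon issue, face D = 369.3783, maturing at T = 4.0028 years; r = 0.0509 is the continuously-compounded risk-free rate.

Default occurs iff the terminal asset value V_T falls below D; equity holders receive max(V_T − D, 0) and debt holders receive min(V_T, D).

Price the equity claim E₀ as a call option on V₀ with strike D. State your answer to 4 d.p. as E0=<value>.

E0=170.3070

d₁ = [ln(V₀/D) + (r + σ²/2)T] / (σ√T)
   = [ln(427.8349/369.3783) + (0.0509 + 0.5·0.3315²)·4.0028] / (0.3315·√4.0028)
   = [0.146916 + 0.423681] / 0.663232 = 0.860328
d₂ = d₁ − σ√T = 0.860328 − 0.663232 = 0.197096
N(d₁) = 0.805196,  N(d₂) = 0.578124,  e^(−rT) = 0.815672
E₀ = V₀·N(d₁) − D·e^(−rT)·N(d₂)
   = 427.8349·0.805196 − 369.3783·0.815672·0.578124 = 170.307011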